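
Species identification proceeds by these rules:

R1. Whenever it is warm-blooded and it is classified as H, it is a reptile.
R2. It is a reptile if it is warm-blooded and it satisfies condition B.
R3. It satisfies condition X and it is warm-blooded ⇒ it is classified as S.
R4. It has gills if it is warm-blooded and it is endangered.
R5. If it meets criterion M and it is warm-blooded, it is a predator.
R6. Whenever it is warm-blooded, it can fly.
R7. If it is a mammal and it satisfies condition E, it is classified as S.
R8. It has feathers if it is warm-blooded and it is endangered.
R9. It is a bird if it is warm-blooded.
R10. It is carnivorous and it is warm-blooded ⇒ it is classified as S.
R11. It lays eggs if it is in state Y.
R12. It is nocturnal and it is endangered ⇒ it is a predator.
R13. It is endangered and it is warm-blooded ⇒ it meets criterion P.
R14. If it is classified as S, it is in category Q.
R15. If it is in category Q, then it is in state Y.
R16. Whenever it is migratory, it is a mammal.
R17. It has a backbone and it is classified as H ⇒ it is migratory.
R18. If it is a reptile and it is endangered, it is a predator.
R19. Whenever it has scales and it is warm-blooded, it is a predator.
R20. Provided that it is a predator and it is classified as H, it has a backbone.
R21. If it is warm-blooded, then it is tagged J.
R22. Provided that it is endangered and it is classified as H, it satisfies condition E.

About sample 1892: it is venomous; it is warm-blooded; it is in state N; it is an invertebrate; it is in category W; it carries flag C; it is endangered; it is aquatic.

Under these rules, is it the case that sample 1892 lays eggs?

No

Forward chaining from the given facts derives: has gills, can fly, has feathers, is a bird, meets criterion P, is tagged J.
The only rule concluding "it lays eggs" is R11, which needs "it is in state Y"; that is never established.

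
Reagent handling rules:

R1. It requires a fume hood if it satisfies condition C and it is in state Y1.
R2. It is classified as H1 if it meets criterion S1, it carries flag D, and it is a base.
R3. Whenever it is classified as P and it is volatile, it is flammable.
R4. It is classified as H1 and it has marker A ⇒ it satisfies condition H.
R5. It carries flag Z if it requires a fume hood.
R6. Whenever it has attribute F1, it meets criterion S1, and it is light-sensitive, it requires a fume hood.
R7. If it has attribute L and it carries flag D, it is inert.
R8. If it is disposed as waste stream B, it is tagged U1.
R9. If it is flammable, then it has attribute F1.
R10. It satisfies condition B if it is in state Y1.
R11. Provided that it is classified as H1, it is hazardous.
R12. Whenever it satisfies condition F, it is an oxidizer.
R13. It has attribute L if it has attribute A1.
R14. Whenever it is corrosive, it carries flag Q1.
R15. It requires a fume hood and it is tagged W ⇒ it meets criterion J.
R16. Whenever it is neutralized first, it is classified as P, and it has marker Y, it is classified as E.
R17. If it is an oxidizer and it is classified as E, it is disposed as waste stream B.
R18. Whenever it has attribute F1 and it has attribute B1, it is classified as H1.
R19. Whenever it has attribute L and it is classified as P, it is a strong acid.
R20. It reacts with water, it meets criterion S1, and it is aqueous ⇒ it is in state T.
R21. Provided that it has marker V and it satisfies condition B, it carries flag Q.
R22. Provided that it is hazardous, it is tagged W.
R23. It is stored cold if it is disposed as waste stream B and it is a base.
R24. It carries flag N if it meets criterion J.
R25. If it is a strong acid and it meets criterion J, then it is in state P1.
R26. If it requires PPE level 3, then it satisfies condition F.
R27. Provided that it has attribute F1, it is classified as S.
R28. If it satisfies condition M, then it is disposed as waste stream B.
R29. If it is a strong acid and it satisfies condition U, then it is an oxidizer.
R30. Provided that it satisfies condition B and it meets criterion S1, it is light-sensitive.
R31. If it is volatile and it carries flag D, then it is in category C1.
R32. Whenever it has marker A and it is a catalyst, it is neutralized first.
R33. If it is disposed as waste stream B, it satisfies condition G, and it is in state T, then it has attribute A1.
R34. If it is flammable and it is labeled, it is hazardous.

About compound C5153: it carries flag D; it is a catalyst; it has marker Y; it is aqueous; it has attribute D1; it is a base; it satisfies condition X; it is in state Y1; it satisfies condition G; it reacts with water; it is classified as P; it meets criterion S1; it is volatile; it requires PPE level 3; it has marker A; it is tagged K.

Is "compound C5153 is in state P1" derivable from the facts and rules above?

By R2 (it meets criterion S1, it carries flag D, it is a base): it is classified as H1.
By R3 (it is classified as P, it is volatile): it is flammable.
By R9 (it is flammable): it has attribute F1.
By R10 (it is in state Y1): it satisfies condition B.
By R11 (it is classified as H1): it is hazardous.
By R20 (it reacts with water, it meets criterion S1, it is aqueous): it is in state T.
By R22 (it is hazardous): it is tagged W.
By R26 (it requires PPE level 3): it satisfies condition F.
By R30 (it satisfies condition B, it meets criterion S1): it is light-sensitive.
By R32 (it has marker A, it is a catalyst): it is neutralized first.
By R6 (it has attribute F1, it meets criterion S1, it is light-sensitive): it requires a fume hood.
By R12 (it satisfies condition F): it is an oxidizer.
By R15 (it requires a fume hood, it is tagged W): it meets criterion J.
By R16 (it is neutralized first, it is classified as P, it has marker Y): it is classified as E.
By R17 (it is an oxidizer, it is classified as E): it is disposed as waste stream B.
By R33 (it is disposed as waste stream B, it satisfies condition G, it is in state T): it has attribute A1.
By R13 (it has attribute A1): it has attribute L.
By R19 (it has attribute L, it is classified as P): it is a strong acid.
By R25 (it is a strong acid, it meets criterion J): it is in state P1.

Yes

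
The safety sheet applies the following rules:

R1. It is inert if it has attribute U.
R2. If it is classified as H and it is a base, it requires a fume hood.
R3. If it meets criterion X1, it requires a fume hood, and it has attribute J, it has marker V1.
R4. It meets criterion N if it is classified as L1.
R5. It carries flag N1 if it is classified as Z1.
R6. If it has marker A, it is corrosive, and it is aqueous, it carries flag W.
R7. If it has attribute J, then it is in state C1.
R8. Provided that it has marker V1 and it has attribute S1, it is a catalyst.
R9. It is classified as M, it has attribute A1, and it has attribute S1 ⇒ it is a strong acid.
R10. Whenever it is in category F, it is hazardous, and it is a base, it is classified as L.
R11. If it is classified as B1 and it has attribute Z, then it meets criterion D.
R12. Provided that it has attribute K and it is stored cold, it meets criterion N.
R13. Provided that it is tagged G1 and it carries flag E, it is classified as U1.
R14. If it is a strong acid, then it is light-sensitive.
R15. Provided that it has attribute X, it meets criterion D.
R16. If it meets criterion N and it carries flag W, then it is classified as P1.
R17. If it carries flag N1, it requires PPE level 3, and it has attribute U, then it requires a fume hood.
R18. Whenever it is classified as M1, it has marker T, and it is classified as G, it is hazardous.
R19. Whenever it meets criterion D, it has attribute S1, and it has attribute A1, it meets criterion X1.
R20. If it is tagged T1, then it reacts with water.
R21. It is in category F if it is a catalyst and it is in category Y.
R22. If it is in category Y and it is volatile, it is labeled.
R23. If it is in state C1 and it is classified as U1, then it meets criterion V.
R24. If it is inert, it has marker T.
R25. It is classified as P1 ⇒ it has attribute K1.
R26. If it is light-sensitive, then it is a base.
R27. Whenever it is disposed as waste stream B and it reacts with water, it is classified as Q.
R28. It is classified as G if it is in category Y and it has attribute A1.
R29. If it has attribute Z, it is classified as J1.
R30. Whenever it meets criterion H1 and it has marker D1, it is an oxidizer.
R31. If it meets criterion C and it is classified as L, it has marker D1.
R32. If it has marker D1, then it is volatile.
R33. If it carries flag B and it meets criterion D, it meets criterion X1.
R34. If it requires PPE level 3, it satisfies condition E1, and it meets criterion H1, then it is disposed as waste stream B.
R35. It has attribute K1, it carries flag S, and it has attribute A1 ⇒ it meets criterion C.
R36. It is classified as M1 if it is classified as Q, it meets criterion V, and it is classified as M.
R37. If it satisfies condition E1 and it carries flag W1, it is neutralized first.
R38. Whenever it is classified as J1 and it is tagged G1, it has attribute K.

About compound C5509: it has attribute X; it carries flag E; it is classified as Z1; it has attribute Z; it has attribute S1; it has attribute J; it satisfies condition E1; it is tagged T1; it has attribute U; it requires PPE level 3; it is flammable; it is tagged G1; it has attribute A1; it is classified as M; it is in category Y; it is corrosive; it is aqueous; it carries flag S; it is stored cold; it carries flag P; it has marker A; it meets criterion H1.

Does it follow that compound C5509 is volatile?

Yes

By R1 (it has attribute U): it is inert.
By R5 (it is classified as Z1): it carries flag N1.
By R6 (it has marker A, it is corrosive, it is aqueous): it carries flag W.
By R7 (it has attribute J): it is in state C1.
By R9 (it is classified as M, it has attribute A1, it has attribute S1): it is a strong acid.
By R13 (it is tagged G1, it carries flag E): it is classified as U1.
By R14 (it is a strong acid): it is light-sensitive.
By R15 (it has attribute X): it meets criterion D.
By R17 (it carries flag N1, it requires PPE level 3, it has attribute U): it requires a fume hood.
By R19 (it meets criterion D, it has attribute S1, it has attribute A1): it meets criterion X1.
By R20 (it is tagged T1): it reacts with water.
By R23 (it is in state C1, it is classified as U1): it meets criterion V.
By R24 (it is inert): it has marker T.
By R26 (it is light-sensitive): it is a base.
By R28 (it is in category Y, it has attribute A1): it is classified as G.
By R29 (it has attribute Z): it is classified as J1.
By R34 (it requires PPE level 3, it satisfies condition E1, it meets criterion H1): it is disposed as waste stream B.
By R38 (it is classified as J1, it is tagged G1): it has attribute K.
By R3 (it meets criterion X1, it requires a fume hood, it has attribute J): it has marker V1.
By R8 (it has marker V1, it has attribute S1): it is a catalyst.
By R12 (it has attribute K, it is stored cold): it meets criterion N.
By R16 (it meets criterion N, it carries flag W): it is classified as P1.
By R21 (it is a catalyst, it is in category Y): it is in category F.
By R25 (it is classified as P1): it has attribute K1.
By R27 (it is disposed as waste stream B, it reacts with water): it is classified as Q.
By R35 (it has attribute K1, it carries flag S, it has attribute A1): it meets criterion C.
By R36 (it is classified as Q, it meets criterion V, it is classified as M): it is classified as M1.
By R18 (it is classified as M1, it has marker T, it is classified as G): it is hazardous.
By R10 (it is in category F, it is hazardous, it is a base): it is classified as L.
By R31 (it meets criterion C, it is classified as L): it has marker D1.
By R32 (it has marker D1): it is volatile.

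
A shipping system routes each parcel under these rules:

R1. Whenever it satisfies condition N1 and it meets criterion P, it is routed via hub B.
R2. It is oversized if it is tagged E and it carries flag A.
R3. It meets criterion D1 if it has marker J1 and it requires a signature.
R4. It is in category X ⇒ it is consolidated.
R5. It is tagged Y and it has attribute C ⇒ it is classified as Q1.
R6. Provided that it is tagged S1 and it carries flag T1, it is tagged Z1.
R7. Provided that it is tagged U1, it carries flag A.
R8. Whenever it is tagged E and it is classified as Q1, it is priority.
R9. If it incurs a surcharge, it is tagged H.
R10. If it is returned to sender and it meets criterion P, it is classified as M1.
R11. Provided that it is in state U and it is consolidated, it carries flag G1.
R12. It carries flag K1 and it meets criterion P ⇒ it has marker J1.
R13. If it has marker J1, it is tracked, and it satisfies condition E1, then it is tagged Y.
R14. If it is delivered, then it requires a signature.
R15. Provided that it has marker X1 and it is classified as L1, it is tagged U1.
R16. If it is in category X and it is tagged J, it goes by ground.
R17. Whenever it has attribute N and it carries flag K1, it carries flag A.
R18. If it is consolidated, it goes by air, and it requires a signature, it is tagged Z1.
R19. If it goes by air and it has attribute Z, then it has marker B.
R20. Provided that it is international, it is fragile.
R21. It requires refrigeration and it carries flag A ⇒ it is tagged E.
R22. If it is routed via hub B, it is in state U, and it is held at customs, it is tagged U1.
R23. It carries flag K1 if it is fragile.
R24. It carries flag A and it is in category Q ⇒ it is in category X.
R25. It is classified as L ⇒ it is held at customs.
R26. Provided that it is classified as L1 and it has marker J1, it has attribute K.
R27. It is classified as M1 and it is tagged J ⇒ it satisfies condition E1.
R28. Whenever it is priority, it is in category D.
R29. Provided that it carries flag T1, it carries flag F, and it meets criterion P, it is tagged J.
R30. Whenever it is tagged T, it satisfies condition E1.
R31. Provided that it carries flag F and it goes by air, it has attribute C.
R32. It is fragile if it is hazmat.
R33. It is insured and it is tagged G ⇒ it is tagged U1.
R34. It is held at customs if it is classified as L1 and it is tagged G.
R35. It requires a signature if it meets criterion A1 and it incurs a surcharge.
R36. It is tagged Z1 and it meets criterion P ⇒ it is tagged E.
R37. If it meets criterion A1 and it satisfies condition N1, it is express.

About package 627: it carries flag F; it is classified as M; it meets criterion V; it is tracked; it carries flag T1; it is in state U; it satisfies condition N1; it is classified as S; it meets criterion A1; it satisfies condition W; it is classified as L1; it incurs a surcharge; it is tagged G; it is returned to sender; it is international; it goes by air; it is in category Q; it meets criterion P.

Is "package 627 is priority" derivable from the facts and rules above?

Yes

By R1 (it satisfies condition N1, it meets criterion P): it is routed via hub B.
By R10 (it is returned to sender, it meets criterion P): it is classified as M1.
By R20 (it is international): it is fragile.
By R23 (it is fragile): it carries flag K1.
By R29 (it carries flag T1, it carries flag F, it meets criterion P): it is tagged J.
By R31 (it carries flag F, it goes by air): it has attribute C.
By R34 (it is classified as L1, it is tagged G): it is held at customs.
By R35 (it meets criterion A1, it incurs a surcharge): it requires a signature.
By R12 (it carries flag K1, it meets criterion P): it has marker J1.
By R22 (it is routed via hub B, it is in state U, it is held at customs): it is tagged U1.
By R27 (it is classified as M1, it is tagged J): it satisfies condition E1.
By R7 (it is tagged U1): it carries flag A.
By R13 (it has marker J1, it is tracked, it satisfies condition E1): it is tagged Y.
By R24 (it carries flag A, it is in category Q): it is in category X.
By R4 (it is in category X): it is consolidated.
By R5 (it is tagged Y, it has attribute C): it is classified as Q1.
By R18 (it is consolidated, it goes by air, it requires a signature): it is tagged Z1.
By R36 (it is tagged Z1, it meets criterion P): it is tagged E.
By R8 (it is tagged E, it is classified as Q1): it is priority.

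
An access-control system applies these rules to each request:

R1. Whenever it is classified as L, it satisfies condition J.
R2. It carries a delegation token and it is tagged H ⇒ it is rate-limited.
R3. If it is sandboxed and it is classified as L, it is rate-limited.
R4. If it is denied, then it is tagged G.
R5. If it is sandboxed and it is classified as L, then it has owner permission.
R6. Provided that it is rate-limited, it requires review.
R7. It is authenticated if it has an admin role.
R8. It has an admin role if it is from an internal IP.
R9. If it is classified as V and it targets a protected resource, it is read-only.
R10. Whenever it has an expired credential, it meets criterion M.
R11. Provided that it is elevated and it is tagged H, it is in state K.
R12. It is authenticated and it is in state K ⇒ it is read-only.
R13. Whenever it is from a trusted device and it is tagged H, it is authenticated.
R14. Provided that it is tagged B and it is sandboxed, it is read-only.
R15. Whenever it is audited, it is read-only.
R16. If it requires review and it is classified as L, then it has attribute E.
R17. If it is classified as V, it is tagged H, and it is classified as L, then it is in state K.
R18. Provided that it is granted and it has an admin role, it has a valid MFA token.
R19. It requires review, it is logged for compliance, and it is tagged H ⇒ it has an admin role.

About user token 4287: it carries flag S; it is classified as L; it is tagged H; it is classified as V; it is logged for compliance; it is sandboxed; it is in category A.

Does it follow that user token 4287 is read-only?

Yes

By R3 (it is sandboxed, it is classified as L): it is rate-limited.
By R6 (it is rate-limited): it requires review.
By R17 (it is classified as V, it is tagged H, it is classified as L): it is in state K.
By R19 (it requires review, it is logged for compliance, it is tagged H): it has an admin role.
By R7 (it has an admin role): it is authenticated.
By R12 (it is authenticated, it is in state K): it is read-only.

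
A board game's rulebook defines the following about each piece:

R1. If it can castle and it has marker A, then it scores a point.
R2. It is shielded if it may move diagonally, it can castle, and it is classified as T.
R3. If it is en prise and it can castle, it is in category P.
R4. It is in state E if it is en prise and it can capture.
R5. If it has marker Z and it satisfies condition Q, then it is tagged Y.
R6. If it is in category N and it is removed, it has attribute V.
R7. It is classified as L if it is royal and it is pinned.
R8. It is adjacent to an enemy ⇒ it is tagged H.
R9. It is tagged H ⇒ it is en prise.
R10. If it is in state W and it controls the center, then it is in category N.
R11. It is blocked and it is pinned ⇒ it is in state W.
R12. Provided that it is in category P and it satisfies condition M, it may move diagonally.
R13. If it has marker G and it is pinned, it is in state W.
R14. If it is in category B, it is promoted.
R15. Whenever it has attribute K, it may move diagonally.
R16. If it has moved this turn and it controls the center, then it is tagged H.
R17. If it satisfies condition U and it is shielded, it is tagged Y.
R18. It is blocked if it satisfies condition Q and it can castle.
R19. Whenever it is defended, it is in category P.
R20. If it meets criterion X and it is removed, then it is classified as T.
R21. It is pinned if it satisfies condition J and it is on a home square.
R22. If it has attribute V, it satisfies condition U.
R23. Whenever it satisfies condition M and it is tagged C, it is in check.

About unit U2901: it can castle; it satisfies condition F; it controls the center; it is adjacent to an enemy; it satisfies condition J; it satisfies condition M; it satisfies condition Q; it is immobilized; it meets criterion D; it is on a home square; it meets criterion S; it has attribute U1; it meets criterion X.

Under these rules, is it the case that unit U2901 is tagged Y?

No

Forward chaining from the given facts derives: is tagged H, is en prise, is blocked, is pinned, is in category P, is in state W, may move diagonally, is in category N.
Rules concluding "it is tagged Y": R5 needs "it has marker Z"; R17 needs "it satisfies condition U" — none of these are established.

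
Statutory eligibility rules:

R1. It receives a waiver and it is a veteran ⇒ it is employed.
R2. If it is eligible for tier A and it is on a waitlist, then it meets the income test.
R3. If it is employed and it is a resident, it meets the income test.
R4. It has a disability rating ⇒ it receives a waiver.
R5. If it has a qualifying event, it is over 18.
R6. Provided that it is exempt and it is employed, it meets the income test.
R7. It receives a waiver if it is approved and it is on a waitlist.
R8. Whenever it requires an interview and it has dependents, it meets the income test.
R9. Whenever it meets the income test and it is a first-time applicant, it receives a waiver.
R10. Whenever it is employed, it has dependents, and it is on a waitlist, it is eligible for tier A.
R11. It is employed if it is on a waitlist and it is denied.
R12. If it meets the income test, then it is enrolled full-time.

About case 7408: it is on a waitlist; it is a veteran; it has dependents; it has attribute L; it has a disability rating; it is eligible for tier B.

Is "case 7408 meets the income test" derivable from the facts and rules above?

By R4 (it has a disability rating): it receives a waiver.
By R1 (it receives a waiver, it is a veteran): it is employed.
By R10 (it is employed, it has dependents, it is on a waitlist): it is eligible for tier A.
By R2 (it is eligible for tier A, it is on a waitlist): it meets the income test.

Yes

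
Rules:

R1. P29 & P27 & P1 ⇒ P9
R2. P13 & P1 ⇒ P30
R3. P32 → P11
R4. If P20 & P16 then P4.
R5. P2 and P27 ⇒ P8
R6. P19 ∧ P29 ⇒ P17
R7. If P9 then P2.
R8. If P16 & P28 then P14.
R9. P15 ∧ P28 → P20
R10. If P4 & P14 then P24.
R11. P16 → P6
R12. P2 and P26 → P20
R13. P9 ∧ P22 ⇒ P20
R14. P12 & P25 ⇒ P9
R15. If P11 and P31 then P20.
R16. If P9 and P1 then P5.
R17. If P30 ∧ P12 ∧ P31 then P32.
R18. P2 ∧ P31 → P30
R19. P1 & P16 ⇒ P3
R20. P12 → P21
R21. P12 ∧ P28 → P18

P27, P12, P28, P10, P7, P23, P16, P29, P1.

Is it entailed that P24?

Forward chaining from the given facts derives: P9, P2, P14, P6, P5, P3, P21, P18, P8.
The only rule concluding P24 is R10, which needs P4; that is never established.

No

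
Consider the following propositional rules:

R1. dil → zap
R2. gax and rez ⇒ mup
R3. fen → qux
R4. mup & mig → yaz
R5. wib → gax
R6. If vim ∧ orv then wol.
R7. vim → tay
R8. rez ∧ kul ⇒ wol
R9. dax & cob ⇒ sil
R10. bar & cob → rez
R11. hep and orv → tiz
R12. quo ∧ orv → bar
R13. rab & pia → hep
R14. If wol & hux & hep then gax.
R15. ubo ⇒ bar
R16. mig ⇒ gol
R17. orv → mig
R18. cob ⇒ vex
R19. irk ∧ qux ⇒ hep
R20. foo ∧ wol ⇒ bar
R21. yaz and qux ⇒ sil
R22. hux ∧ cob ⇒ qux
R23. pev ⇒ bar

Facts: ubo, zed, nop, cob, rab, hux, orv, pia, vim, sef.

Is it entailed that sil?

Yes

wol  (by R6: vim, orv)
hep  (by R13: rab, pia)
gax  (by R14: wol, hux, hep)
bar  (by R15: ubo)
mig  (by R17: orv)
qux  (by R22: hux, cob)
rez  (by R10: bar, cob)
mup  (by R2: gax, rez)
yaz  (by R4: mup, mig)
sil  (by R21: yaz, qux)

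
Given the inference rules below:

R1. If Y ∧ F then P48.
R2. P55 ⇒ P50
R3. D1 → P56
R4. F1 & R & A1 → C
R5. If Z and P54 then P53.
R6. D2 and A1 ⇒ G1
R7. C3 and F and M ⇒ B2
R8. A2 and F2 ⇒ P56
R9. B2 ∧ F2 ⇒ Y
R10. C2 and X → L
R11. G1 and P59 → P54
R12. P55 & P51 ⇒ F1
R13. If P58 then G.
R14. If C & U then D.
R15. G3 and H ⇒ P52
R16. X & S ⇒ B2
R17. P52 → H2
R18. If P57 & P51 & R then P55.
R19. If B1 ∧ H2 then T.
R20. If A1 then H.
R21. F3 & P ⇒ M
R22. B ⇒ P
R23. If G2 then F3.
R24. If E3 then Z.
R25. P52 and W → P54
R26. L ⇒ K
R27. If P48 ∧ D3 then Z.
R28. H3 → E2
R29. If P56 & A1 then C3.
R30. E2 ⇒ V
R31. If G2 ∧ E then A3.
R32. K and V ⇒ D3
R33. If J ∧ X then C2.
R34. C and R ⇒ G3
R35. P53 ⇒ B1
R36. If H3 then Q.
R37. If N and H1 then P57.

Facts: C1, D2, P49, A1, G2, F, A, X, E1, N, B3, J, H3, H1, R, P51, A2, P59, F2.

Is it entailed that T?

No

Forward chaining from the given facts derives: G1, P56, P54, H, F3, E2, C3, V, C2, Q, P57, L, P55, K, D3, P50, F1, C, G3, P52, H2.
The only rule concluding T is R19, which needs B1; that is never established.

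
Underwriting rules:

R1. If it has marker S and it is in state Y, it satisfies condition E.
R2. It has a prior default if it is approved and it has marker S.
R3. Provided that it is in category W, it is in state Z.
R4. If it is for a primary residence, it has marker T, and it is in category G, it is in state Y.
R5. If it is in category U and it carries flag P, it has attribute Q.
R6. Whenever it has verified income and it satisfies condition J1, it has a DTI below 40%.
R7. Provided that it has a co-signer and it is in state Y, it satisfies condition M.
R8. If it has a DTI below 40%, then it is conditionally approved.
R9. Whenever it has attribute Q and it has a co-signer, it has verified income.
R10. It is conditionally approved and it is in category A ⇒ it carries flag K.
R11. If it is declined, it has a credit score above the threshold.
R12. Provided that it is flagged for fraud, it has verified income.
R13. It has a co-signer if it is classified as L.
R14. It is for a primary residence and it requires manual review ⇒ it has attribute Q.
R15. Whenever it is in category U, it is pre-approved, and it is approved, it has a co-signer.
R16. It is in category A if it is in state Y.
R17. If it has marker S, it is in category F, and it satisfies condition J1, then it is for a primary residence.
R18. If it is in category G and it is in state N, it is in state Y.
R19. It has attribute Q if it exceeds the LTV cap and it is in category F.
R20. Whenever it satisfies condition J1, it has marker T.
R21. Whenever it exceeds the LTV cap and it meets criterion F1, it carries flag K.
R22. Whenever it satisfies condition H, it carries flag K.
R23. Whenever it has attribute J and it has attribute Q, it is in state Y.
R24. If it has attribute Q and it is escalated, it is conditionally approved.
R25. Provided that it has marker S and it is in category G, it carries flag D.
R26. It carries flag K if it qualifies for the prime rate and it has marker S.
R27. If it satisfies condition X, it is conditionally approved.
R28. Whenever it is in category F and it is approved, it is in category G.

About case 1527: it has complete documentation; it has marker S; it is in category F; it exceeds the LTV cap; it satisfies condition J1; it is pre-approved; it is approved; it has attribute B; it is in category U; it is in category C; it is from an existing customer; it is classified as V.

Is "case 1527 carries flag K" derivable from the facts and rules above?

By R15 (it is in category U, it is pre-approved, it is approved): it has a co-signer.
By R17 (it has marker S, it is in category F, it satisfies condition J1): it is for a primary residence.
By R19 (it exceeds the LTV cap, it is in category F): it has attribute Q.
By R20 (it satisfies condition J1): it has marker T.
By R28 (it is in category F, it is approved): it is in category G.
By R4 (it is for a primary residence, it has marker T, it is in category G): it is in state Y.
By R9 (it has attribute Q, it has a co-signer): it has verified income.
By R16 (it is in state Y): it is in category A.
By R6 (it has verified income, it satisfies condition J1): it has a DTI below 40%.
By R8 (it has a DTI below 40%): it is conditionally approved.
By R10 (it is conditionally approved, it is in category A): it carries flag K.

Yes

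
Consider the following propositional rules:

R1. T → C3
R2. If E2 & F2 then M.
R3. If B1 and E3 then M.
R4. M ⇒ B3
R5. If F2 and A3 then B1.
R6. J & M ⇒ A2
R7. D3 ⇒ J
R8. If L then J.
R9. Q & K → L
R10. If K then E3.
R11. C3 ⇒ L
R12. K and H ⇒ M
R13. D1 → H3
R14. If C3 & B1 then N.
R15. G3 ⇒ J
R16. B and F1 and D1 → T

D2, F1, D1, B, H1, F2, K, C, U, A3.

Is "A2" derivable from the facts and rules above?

B1  (by R5: F2, A3)
E3  (by R10: K)
T  (by R16: B, F1, D1)
C3  (by R1: T)
M  (by R3: B1, E3)
L  (by R11: C3)
J  (by R8: L)
A2  (by R6: J, M)

Yes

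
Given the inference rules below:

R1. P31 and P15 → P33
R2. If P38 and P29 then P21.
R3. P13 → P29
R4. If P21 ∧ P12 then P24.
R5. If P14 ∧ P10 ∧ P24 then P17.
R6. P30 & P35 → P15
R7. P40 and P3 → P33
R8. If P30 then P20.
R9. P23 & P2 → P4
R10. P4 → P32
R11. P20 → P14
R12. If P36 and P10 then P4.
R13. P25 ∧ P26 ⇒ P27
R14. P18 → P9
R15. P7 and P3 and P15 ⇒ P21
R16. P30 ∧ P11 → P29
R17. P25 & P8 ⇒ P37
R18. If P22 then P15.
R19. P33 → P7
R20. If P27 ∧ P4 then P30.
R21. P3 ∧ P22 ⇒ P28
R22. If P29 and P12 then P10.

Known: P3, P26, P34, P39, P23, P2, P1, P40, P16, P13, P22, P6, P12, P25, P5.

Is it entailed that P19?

No

Forward chaining from the given facts derives: P29, P33, P4, P32, P27, P15, P7, P30, P28, P10, P20, P14, P21, P24, P17.
No rule has P19 as its conclusion, and it is not among the given facts.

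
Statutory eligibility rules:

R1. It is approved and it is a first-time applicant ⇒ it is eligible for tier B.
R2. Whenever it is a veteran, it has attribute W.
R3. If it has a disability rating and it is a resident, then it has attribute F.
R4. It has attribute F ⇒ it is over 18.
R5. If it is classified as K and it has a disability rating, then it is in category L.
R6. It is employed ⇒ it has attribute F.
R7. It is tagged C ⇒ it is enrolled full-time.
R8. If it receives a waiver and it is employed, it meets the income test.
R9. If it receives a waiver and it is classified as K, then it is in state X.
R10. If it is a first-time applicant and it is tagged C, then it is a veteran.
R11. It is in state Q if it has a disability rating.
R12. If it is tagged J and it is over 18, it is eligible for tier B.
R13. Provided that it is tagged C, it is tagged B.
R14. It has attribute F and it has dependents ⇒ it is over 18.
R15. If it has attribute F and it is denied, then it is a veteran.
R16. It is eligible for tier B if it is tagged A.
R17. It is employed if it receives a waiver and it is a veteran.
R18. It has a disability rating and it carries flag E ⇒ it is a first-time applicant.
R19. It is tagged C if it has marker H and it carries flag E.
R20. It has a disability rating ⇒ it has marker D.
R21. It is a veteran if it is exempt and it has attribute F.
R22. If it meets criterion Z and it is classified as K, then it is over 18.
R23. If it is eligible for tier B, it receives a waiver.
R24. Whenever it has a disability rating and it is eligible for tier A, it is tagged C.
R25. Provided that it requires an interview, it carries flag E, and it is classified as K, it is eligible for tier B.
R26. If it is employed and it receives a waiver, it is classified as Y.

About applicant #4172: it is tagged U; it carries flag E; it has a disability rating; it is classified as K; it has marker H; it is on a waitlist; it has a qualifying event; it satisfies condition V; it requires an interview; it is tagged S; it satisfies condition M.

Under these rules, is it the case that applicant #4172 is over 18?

Yes

By R18 (it has a disability rating, it carries flag E): it is a first-time applicant.
By R19 (it has marker H, it carries flag E): it is tagged C.
By R25 (it requires an interview, it carries flag E, it is classified as K): it is eligible for tier B.
By R10 (it is a first-time applicant, it is tagged C): it is a veteran.
By R23 (it is eligible for tier B): it receives a waiver.
By R17 (it receives a waiver, it is a veteran): it is employed.
By R6 (it is employed): it has attribute F.
By R4 (it has attribute F): it is over 18.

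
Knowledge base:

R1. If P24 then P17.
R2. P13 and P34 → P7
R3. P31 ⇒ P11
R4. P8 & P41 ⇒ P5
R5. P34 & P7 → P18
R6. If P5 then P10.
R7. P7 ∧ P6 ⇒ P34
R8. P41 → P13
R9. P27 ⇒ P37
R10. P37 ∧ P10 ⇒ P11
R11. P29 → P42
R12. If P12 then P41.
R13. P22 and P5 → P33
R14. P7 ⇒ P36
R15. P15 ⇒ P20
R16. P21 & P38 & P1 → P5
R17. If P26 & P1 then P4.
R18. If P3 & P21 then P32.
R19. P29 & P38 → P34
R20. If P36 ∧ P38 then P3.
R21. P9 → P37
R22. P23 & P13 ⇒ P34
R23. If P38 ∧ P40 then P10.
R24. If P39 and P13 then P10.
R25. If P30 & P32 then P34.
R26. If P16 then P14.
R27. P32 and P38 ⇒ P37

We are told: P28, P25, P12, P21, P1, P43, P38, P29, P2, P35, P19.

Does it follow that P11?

P41  (by R12: P12)
P5  (by R16: P21, P38, P1)
P34  (by R19: P29, P38)
P10  (by R6: P5)
P13  (by R8: P41)
P7  (by R2: P13, P34)
P36  (by R14: P7)
P3  (by R20: P36, P38)
P32  (by R18: P3, P21)
P37  (by R27: P32, P38)
P11  (by R10: P37, P10)

Yes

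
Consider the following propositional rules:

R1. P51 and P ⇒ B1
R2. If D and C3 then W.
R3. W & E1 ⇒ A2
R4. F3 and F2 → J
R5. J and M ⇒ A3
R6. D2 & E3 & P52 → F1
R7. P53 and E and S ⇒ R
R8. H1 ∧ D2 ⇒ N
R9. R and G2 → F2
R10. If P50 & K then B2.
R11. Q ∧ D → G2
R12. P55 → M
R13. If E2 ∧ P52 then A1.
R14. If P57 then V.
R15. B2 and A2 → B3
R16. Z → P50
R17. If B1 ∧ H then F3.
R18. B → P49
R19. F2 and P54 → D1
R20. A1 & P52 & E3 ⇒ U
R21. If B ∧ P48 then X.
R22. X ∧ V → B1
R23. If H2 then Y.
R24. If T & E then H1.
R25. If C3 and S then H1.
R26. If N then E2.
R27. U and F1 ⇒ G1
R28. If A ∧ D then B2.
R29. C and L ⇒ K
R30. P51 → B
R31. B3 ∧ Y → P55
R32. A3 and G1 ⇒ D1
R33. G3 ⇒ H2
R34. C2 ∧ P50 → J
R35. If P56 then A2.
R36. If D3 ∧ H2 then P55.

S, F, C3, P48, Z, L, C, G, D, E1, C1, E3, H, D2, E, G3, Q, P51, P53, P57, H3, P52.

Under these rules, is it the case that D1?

W  (by R2: D, C3)
A2  (by R3: W, E1)
F1  (by R6: D2, E3, P52)
R  (by R7: P53, E, S)
G2  (by R11: Q, D)
V  (by R14: P57)
P50  (by R16: Z)
H1  (by R25: C3, S)
K  (by R29: C, L)
B  (by R30: P51)
H2  (by R33: G3)
N  (by R8: H1, D2)
F2  (by R9: R, G2)
B2  (by R10: P50, K)
B3  (by R15: B2, A2)
X  (by R21: B, P48)
B1  (by R22: X, V)
Y  (by R23: H2)
E2  (by R26: N)
P55  (by R31: B3, Y)
M  (by R12: P55)
A1  (by R13: E2, P52)
F3  (by R17: B1, H)
U  (by R20: A1, P52, E3)
G1  (by R27: U, F1)
J  (by R4: F3, F2)
A3  (by R5: J, M)
D1  (by R32: A3, G1)

Yes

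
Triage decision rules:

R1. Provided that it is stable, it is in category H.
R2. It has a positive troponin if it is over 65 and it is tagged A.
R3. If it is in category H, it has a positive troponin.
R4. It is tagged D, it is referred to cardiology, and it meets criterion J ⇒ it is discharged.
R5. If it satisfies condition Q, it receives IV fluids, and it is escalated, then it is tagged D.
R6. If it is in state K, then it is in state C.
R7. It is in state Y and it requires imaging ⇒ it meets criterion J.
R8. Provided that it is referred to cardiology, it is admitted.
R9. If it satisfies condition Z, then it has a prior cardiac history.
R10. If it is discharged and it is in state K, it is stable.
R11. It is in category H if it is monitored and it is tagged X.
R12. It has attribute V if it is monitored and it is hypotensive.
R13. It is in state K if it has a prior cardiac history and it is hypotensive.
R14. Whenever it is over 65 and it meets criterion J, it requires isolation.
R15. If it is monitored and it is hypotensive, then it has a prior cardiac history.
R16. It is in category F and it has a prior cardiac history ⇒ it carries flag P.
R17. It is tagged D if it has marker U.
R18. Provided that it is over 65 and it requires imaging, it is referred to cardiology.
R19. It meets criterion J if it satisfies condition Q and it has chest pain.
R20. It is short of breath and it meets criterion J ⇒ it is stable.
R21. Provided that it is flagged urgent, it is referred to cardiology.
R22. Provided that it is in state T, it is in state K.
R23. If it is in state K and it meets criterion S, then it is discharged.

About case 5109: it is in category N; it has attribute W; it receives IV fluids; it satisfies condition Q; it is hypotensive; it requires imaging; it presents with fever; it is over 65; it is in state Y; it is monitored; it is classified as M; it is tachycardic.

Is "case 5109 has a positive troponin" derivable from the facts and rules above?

Forward chaining from the given facts derives: meets criterion J, has attribute V, requires isolation, has a prior cardiac history, is referred to cardiology, is admitted, is in state K, is in state C.
Rules concluding "it has a positive troponin": R2 needs "it is tagged A"; R3 needs "it is in category H" — none of these are established.

No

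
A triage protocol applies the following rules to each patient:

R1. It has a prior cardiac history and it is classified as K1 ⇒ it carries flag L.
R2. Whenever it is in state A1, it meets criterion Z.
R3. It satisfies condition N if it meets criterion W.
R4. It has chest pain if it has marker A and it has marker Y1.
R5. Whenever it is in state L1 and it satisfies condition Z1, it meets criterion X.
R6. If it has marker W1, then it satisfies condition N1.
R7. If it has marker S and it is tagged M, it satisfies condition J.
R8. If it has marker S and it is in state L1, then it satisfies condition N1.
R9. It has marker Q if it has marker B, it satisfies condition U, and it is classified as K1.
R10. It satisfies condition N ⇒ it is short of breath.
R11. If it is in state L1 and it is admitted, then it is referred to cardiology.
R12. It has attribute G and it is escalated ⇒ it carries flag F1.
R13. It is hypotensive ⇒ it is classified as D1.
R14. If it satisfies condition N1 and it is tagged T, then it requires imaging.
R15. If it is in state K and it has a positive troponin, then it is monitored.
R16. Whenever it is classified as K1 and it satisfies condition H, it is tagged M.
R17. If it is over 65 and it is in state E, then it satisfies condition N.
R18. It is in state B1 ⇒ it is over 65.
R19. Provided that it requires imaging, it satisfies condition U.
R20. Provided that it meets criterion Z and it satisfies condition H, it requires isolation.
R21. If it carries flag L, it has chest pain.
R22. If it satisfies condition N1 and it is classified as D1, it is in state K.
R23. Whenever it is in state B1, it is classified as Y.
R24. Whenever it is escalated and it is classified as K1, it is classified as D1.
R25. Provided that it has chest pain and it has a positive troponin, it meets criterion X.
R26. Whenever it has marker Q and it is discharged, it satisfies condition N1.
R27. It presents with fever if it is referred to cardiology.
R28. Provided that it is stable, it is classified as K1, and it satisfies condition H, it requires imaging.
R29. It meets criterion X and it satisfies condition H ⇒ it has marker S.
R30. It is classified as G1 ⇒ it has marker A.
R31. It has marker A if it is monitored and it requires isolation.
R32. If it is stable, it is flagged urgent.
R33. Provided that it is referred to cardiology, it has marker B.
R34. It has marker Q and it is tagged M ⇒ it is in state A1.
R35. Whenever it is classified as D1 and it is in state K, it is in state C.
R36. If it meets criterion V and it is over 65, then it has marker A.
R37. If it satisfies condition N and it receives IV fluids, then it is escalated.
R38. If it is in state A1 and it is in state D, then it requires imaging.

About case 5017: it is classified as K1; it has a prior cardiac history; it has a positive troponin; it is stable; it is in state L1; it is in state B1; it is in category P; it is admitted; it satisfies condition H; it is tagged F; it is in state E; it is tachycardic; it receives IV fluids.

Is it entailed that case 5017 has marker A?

By R1 (it has a prior cardiac history, it is classified as K1): it carries flag L.
By R11 (it is in state L1, it is admitted): it is referred to cardiology.
By R16 (it is classified as K1, it satisfies condition H): it is tagged M.
By R18 (it is in state B1): it is over 65.
By R21 (it carries flag L): it has chest pain.
By R25 (it has chest pain, it has a positive troponin): it meets criterion X.
By R28 (it is stable, it is classified as K1, it satisfies condition H): it requires imaging.
By R29 (it meets criterion X, it satisfies condition H): it has marker S.
By R33 (it is referred to cardiology): it has marker B.
By R8 (it has marker S, it is in state L1): it satisfies condition N1.
By R17 (it is over 65, it is in state E): it satisfies condition N.
By R19 (it requires imaging): it satisfies condition U.
By R37 (it satisfies condition N, it receives IV fluids): it is escalated.
By R9 (it has marker B, it satisfies condition U, it is classified as K1): it has marker Q.
By R24 (it is escalated, it is classified as K1): it is classified as D1.
By R34 (it has marker Q, it is tagged M): it is in state A1.
By R2 (it is in state A1): it meets criterion Z.
By R20 (it meets criterion Z, it satisfies condition H): it requires isolation.
By R22 (it satisfies condition N1, it is classified as D1): it is in state K.
By R15 (it is in state K, it has a positive troponin): it is monitored.
By R31 (it is monitored, it requires isolation): it has marker A.

Yes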